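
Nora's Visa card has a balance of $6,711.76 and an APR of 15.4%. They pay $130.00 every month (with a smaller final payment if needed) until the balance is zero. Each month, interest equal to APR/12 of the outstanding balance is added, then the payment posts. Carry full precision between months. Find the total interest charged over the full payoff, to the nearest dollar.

Monthly rate r = 15.4%/12 = 1.28333% = 0.0128333.
Payoff takes n = ⌈−ln(1 − rB₀/P)/ln(1+r)⌉ = ⌈85.197⌉ = 86 payments; the last is $25.70.
Total paid = 85·$130.00 + $25.70 = $11,075.70.
Total interest = total paid − principal = $11,075.70 − $6,711.76 = $4,363.94.

$4,364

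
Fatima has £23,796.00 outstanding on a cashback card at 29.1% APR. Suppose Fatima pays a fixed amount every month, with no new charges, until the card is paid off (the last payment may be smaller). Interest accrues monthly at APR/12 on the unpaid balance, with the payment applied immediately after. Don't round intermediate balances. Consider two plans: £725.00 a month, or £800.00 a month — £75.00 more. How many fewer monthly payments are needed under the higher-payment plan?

13 fewer payments

Monthly rate r = 29.1%/12 = 2.425% = 0.02425.
At £725.00/mo: n = ⌈−ln(1 − rB₀/P)/ln(1+r)⌉ = 67 payments (last £241.43); total interest = total paid − £23,796.00 = £24,295.43.
At £800.00/mo: 54 payments (last £261.32); total interest £18,865.32.
Payments saved = 67 − 54 = 13.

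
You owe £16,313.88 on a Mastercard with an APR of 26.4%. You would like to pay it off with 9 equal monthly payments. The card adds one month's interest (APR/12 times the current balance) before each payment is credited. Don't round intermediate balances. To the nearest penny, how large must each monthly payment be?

Monthly rate r = 26.4%/12 = 2.2% = 0.022.
Level-payment amortization: P = B₀·r / (1 − (1+r)^(−n)) = 16313.88·0.022 / (1 − 1.022^(−9)).
Denominator 1 − (1+r)^(−9) = 0.177867271.
P = 358.905 / 0.177867271 ≈ 2017.83.

£2,017.83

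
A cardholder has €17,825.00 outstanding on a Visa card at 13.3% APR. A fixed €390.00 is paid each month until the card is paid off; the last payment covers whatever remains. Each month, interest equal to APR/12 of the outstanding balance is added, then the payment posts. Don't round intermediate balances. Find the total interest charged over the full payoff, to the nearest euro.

Monthly rate r = 13.3%/12 = 1.10833% = 0.0110833.
Payoff takes n = ⌈−ln(1 − rB₀/P)/ln(1+r)⌉ = ⌈64.085⌉ = 65 payments; the last is €33.19.
Total paid = 64·€390.00 + €33.19 = €24,993.19.
Total interest = total paid − principal = €24,993.19 − €17,825.00 = €7,168.19.

€7,168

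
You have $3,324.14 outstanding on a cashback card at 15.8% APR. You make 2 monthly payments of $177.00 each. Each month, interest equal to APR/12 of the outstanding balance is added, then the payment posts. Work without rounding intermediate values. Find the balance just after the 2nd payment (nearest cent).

Monthly rate r = 15.8%/12 = 1.31667% = 0.0131667.
Each month: B ← B·(1+r) − $177.00.
Month 1: interest $43.77; balance after payment $3,190.91.
Month 2: interest $42.01; balance after payment $3,055.92.

$3,055.92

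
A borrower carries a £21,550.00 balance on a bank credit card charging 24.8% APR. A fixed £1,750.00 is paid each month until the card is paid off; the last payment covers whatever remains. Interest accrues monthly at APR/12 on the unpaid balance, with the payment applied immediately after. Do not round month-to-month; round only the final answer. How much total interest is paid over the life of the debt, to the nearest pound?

Monthly rate r = 24.8%/12 = 2.06667% = 0.0206667.
Payoff takes n = ⌈−ln(1 − rB₀/P)/ln(1+r)⌉ = ⌈14.357⌉ = 15 payments; the last is £629.45.
Total paid = 14·£1,750.00 + £629.45 = £25,129.45.
Total interest = total paid − principal = £25,129.45 − £21,550.00 = £3,579.45.

£3,579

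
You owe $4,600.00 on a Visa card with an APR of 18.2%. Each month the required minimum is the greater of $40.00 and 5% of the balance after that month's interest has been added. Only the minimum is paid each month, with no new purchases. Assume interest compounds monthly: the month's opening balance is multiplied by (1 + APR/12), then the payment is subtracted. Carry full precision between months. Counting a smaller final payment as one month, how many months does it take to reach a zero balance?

73 months

Monthly rate r = 18.2%/12 = 1.51667% = 0.0151667.
While 5% of the post-interest balance exceeds $40.00, each month B ← (B·(1+r))·(1 − 0.05), i.e. B shrinks by the factor (1+r)·0.95 = 0.96441.
This holds for months 1–49. Entering month 50 the balance is $779.01; 5% of the post-interest balance is now below $40.00, so the flat $40.00 minimum applies from here.
From month 50 a fixed $40.00 at rate r clears $779.01 in 24 more payments. Total: 49 + 24 = 73 months.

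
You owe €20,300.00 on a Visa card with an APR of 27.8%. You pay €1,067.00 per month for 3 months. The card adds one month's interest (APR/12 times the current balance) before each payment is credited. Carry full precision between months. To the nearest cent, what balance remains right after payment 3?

€18,468.06

Monthly rate r = 27.8%/12 = 2.31667% = 0.0231667.
Each month: B ← B·(1+r) − €1,067.00.
Month 1: interest €470.28; balance after payment €19,703.28.
Month 2: interest €456.46; balance after payment €19,092.74.
Month 3: interest €442.32; balance after payment €18,468.06.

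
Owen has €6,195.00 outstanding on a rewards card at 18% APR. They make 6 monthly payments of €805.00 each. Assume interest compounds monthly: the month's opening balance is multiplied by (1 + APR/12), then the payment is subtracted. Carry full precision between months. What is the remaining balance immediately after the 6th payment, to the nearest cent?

€1,759.09

Monthly rate r = 18%/12 = 1.5% = 0.015.
Each month: B ← B·(1+r) − €805.00.
Month 1: interest €92.92; balance after payment €5,482.93.
Month 2: interest €82.24; balance after payment €4,760.17.
Month 3: interest €71.40; balance after payment €4,026.57.
Month 4: interest €60.40; balance after payment €3,281.97.
Month 5: interest €49.23; balance after payment €2,526.20.
Month 6: interest €37.89; balance after payment €1,759.09.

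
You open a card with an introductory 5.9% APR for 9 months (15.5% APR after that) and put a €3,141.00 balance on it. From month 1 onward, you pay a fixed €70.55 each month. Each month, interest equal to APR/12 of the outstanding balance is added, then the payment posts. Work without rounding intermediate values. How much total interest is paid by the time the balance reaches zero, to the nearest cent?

Promo months 1–9 at r₀ = 5.9%/12 = 0.00491667; months 10+ at r₁ = 15.5%/12 = 0.0129167.
After month 9: iterate B ← B·(1+r₀) − €70.55 for 9 months → €2,635.17.
Then at r₁ with €70.55/mo: n₂ = −ln(1 − r₁·B/P)/ln(1+r₁) ≈ 51.32 → 52 more payments.
Total paid = 60·€70.55 + €22.85 = €4,255.85; interest = €4,255.85 − €3,141.00 = €1,114.85.

€1,114.85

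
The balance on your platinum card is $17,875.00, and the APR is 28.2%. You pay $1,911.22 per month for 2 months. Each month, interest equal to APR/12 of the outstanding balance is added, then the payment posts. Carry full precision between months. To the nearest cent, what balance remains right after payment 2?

$14,857.64

Monthly rate r = 28.2%/12 = 2.35% = 0.0235.
Each month: B ← B·(1+r) − $1,911.22.
Month 1: interest $420.06; balance after payment $16,383.84.
Month 2: interest $385.02; balance after payment $14,857.64.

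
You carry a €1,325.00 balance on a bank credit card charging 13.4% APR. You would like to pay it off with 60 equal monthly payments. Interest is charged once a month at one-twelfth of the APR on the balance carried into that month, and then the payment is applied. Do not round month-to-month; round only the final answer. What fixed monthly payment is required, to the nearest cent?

Monthly rate r = 13.4%/12 = 1.11667% = 0.0111667.
Level-payment amortization: P = B₀·r / (1 − (1+r)^(−n)) = 1325.00·0.0111667 / (1 − 1.01117^(−60)).
Denominator 1 − (1+r)^(−60) = 0.486387806.
P = 14.7958 / 0.486387806 ≈ 30.42.

€30.42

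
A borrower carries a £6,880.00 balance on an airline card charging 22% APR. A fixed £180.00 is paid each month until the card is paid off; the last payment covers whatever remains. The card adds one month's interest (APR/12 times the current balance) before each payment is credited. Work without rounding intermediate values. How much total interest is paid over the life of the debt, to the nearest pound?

£5,074

Monthly rate r = 22%/12 = 1.83333% = 0.0183333.
Payoff takes n = ⌈−ln(1 − rB₀/P)/ln(1+r)⌉ = ⌈66.407⌉ = 67 payments; the last is £73.74.
Total paid = 66·£180.00 + £73.74 = £11,953.74.
Total interest = total paid − principal = £11,953.74 − £6,880.00 = £5,073.74.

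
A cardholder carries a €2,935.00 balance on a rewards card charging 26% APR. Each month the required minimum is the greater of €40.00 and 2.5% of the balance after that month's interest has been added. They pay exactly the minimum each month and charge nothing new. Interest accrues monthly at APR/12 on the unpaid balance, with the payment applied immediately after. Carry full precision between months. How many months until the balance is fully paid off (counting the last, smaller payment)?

Monthly rate r = 26%/12 = 2.16667% = 0.0216667.
While 2.5% of the post-interest balance exceeds €40.00, each month B ← (B·(1+r))·(1 − 0.025), i.e. B shrinks by the factor (1+r)·0.975 = 0.99613.
This holds for months 1–162. Entering month 163 the balance is €1,564.77; 2.5% of the post-interest balance is now below €40.00, so the flat €40.00 minimum applies from here.
From month 163 a fixed €40.00 at rate r clears €1,564.77 in 88 more payments. Total: 162 + 88 = 250 months.

250 months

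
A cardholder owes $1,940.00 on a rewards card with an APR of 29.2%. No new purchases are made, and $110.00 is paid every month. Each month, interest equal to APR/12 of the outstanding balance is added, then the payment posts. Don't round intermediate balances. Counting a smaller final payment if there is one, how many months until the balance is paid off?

Monthly rate r = 29.2%/12 = 2.43333% = 0.0243333.
Recurrence: B ← B·(1+r) − $110.00.
Month 1: interest $47.21; balance after payment $1,877.21.
Month 2: interest $45.68; balance after payment $1,812.89.
Closed form: n = −ln(1 − rB₀/P)/ln(1+r) = −ln(0.57085)/ln(1.02433) ≈ 23.319, so the balance reaches zero during payment 24.

24 months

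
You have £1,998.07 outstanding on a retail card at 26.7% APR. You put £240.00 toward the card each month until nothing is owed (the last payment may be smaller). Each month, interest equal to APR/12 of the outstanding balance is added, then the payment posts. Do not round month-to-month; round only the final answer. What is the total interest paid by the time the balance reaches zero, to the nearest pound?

Monthly rate r = 26.7%/12 = 2.225% = 0.02225.
Payoff takes n = ⌈−ln(1 − rB₀/P)/ln(1+r)⌉ = ⌈9.309⌉ = 10 payments; the last is £74.77.
Total paid = 9·£240.00 + £74.77 = £2,234.77.
Total interest = total paid − principal = £2,234.77 − £1,998.07 = £236.70.

£237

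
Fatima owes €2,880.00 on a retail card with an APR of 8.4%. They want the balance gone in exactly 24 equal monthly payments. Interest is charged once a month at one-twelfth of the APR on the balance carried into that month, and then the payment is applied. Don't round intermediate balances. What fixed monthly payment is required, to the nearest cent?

€130.78

Monthly rate r = 8.4%/12 = 0.7% = 0.007.
Level-payment amortization: P = B₀·r / (1 − (1+r)^(−n)) = 2880.00·0.007 / (1 − 1.007^(−24)).
Denominator 1 − (1+r)^(−24) = 0.15415126.
P = 20.16 / 0.15415126 ≈ 130.78.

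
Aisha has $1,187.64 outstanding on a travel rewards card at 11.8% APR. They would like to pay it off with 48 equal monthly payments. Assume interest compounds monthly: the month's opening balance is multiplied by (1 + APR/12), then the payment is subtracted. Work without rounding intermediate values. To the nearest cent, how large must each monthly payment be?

Monthly rate r = 11.8%/12 = 0.983333% = 0.00983333.
Level-payment amortization: P = B₀·r / (1 − (1+r)^(−n)) = 1187.64·0.00983333 / (1 − 1.00983^(−48)).
Denominator 1 − (1+r)^(−48) = 0.374806724.
P = 11.6785 / 0.374806724 ≈ 31.16.

$31.16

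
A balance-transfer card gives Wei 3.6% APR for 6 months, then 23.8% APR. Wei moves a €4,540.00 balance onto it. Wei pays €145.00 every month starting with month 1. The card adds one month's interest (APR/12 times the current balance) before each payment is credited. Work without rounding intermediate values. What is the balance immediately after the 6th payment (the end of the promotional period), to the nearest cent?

€3,745.78

Promo months 1–6 at r₀ = 3.6%/12 = 0.003; months 7+ at r₁ = 23.8%/12 = 0.0198333.
After month 6: iterate B ← B·(1+r₀) − €145.00 for 6 months → €3,745.78.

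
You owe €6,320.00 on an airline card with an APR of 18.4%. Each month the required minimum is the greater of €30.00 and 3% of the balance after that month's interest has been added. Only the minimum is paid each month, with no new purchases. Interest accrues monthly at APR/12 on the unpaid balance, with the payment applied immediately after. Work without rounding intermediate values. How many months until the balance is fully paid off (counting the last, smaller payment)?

Monthly rate r = 18.4%/12 = 1.53333% = 0.0153333.
While 3% of the post-interest balance exceeds €30.00, each month B ← (B·(1+r))·(1 − 0.03), i.e. B shrinks by the factor (1+r)·0.97 = 0.98487.
This holds for months 1–122. Entering month 123 the balance is €984.29; 3% of the post-interest balance is now below €30.00, so the flat €30.00 minimum applies from here.
From month 123 a fixed €30.00 at rate r clears €984.29 in 46 more payments. Total: 122 + 46 = 168 months.

168 months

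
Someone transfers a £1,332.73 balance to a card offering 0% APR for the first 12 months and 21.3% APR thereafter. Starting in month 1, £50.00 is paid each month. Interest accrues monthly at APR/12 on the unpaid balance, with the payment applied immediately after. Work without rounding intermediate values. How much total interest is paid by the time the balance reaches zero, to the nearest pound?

£123

Promo months 1–12 at r₀ = 0%/12 = 0; months 13+ at r₁ = 21.3%/12 = 0.01775.
After month 12 (no interest yet): B = £1,332.73 − 12·£50.00 = £732.73.
Then at r₁ with £50.00/mo: n₂ = −ln(1 − r₁·B/P)/ln(1+r₁) ≈ 17.12 → 18 more payments.
Total paid = 29·£50.00 + £6.19 = £1,456.19; interest = £1,456.19 − £1,332.73 = £123.46.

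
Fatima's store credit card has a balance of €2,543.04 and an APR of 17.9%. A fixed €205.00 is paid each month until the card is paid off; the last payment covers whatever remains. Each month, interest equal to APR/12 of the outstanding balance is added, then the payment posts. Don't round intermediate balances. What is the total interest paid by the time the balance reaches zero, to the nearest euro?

Monthly rate r = 17.9%/12 = 1.49167% = 0.0149167.
Payoff takes n = ⌈−ln(1 − rB₀/P)/ln(1+r)⌉ = ⌈13.820⌉ = 14 payments; the last is €168.23.
Total paid = 13·€205.00 + €168.23 = €2,833.23.
Total interest = total paid − principal = €2,833.23 − €2,543.04 = €290.19.

€290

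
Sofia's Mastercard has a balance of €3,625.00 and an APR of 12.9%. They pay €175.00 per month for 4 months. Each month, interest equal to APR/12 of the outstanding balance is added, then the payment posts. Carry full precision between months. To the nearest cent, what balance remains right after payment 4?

Monthly rate r = 12.9%/12 = 1.075% = 0.01075.
Each month: B ← B·(1+r) − €175.00.
Month 1: interest €38.97; balance after payment €3,488.97.
Month 2: interest €37.51; balance after payment €3,351.48.
Month 3: interest €36.03; balance after payment €3,212.50.
Month 4: interest €34.53; balance after payment €3,072.04.

€3,072.04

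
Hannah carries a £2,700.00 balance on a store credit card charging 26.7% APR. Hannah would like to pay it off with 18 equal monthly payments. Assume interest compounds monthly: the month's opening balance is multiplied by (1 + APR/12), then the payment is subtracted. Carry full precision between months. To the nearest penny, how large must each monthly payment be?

£183.68

Monthly rate r = 26.7%/12 = 2.225% = 0.02225.
Level-payment amortization: P = B₀·r / (1 − (1+r)^(−n)) = 2700.00·0.02225 / (1 − 1.02225^(−18)).
Denominator 1 − (1+r)^(−18) = 0.327066957.
P = 60.075 / 0.327066957 ≈ 183.68.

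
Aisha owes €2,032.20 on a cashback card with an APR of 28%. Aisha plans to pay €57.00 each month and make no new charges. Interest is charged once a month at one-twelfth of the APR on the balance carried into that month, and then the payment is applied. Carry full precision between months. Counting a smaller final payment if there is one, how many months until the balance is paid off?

Monthly rate r = 28%/12 = 2.33333% = 0.0233333.
Recurrence: B ← B·(1+r) − €57.00.
Month 1: interest €47.42; balance after payment €2,022.62.
Month 2: interest €47.19; balance after payment €2,012.81.
Closed form: n = −ln(1 − rB₀/P)/ln(1+r) = −ln(0.16811)/ln(1.02333) ≈ 77.310, so the balance reaches zero during payment 78.

78 months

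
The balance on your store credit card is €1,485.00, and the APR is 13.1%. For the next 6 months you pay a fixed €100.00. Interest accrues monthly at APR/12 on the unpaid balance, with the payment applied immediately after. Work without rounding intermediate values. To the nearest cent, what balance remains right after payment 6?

€968.35

Monthly rate r = 13.1%/12 = 1.09167% = 0.0109167.
Each month: B ← B·(1+r) − €100.00.
Month 1: interest €16.21; balance after payment €1,401.21.
Month 2: interest €15.30; balance after payment €1,316.51.
Month 3: interest €14.37; balance after payment €1,230.88.
Month 4: interest €13.44; balance after payment €1,144.32.
Month 5: interest €12.49; balance after payment €1,056.81.
Month 6: interest €11.54; balance after payment €968.35.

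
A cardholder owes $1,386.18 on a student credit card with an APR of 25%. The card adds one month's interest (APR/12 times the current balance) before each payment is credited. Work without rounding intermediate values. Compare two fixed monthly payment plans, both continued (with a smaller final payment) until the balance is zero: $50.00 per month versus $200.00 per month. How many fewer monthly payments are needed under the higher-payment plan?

34 fewer payments

Monthly rate r = 25%/12 = 2.08333% = 0.0208333.
At $50.00/mo: n = ⌈−ln(1 − rB₀/P)/ln(1+r)⌉ = 42 payments (last $39.74); total interest = total paid − $1,386.18 = $703.56.
At $200.00/mo: 8 payments (last $113.12); total interest $126.94.
Payments saved = 42 − 8 = 34.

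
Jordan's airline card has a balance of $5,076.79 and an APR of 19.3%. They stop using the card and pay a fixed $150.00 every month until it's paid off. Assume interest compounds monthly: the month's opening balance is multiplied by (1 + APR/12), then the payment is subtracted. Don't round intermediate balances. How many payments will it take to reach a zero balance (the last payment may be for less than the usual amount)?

Monthly rate r = 19.3%/12 = 1.60833% = 0.0160833.
Recurrence: B ← B·(1+r) − $150.00.
Month 1: interest $81.65; balance after payment $5,008.44.
Month 2: interest $80.55; balance after payment $4,938.99.
Closed form: n = −ln(1 − rB₀/P)/ln(1+r) = −ln(0.45566)/ln(1.01608) ≈ 49.264, so the balance reaches zero during payment 50.

50 payments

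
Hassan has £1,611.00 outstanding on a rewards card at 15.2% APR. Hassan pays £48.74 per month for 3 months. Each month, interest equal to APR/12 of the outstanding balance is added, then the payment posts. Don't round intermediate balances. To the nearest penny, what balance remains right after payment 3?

Monthly rate r = 15.2%/12 = 1.26667% = 0.0126667.
Each month: B ← B·(1+r) − £48.74.
Month 1: interest £20.41; balance after payment £1,582.67.
Month 2: interest £20.05; balance after payment £1,553.97.
Month 3: interest £19.68; balance after payment £1,524.92.

£1,524.92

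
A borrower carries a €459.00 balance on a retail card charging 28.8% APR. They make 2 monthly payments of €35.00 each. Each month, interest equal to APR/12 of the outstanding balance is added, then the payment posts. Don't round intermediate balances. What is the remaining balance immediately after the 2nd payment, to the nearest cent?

Monthly rate r = 28.8%/12 = 2.4% = 0.024.
Each month: B ← B·(1+r) − €35.00.
Month 1: interest €11.02; balance after payment €435.02.
Month 2: interest €10.44; balance after payment €410.46.

€410.46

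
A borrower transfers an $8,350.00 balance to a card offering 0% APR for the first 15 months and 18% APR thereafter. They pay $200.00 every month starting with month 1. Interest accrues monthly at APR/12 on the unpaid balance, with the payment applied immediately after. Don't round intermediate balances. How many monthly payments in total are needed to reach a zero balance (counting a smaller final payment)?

50 payments

Promo months 1–15 at r₀ = 0%/12 = 0; months 16+ at r₁ = 18%/12 = 0.015.
After month 15 (no interest yet): B = $8,350.00 − 15·$200.00 = $5,350.00.
Then at r₁ with $200.00/mo: n₂ = −ln(1 − r₁·B/P)/ln(1+r₁) ≈ 34.45 → 35 more payments.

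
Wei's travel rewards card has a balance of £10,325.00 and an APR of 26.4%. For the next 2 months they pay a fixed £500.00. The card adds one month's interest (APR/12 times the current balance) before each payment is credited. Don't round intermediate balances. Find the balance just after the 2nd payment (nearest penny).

Monthly rate r = 26.4%/12 = 2.2% = 0.022.
Each month: B ← B·(1+r) − £500.00.
Month 1: interest £227.15; balance after payment £10,052.15.
Month 2: interest £221.15; balance after payment £9,773.30.

£9,773.30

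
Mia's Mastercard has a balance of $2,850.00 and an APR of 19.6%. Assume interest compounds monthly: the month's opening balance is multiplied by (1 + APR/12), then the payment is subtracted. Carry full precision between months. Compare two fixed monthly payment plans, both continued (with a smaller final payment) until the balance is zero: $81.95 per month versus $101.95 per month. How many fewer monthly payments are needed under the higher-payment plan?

Monthly rate r = 19.6%/12 = 1.63333% = 0.0163333.
At $81.95/mo: n = ⌈−ln(1 − rB₀/P)/ln(1+r)⌉ = 52 payments (last $66.50); total interest = total paid − $2,850.00 = $1,395.95.
At $101.95/mo: 38 payments (last $65.96); total interest $988.11.
Payments saved = 52 − 38 = 14.

14 fewer payments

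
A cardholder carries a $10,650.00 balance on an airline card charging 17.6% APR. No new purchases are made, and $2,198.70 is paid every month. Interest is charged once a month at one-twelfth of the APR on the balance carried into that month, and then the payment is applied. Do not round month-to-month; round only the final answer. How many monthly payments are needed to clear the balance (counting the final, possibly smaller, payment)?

6 payments

Monthly rate r = 17.6%/12 = 1.46667% = 0.0146667.
Recurrence: B ← B·(1+r) − $2,198.70.
Month 1: interest $156.20; balance after payment $8,607.50.
Month 2: interest $126.24; balance after payment $6,535.04.
Month 3: interest $95.85; balance after payment $4,432.19.
Month 4: interest $65.01; balance after payment $2,298.50.
Month 5: interest $33.71; balance after payment $133.51.
Month 6: interest $1.96; balance after payment $0.00.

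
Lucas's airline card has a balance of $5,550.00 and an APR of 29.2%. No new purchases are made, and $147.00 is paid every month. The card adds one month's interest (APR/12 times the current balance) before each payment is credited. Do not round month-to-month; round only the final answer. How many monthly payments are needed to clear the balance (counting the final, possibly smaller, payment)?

105 months

Monthly rate r = 29.2%/12 = 2.43333% = 0.0243333.
Recurrence: B ← B·(1+r) − $147.00.
Month 1: interest $135.05; balance after payment $5,538.05.
Month 2: interest $134.76; balance after payment $5,525.81.
Closed form: n = −ln(1 − rB₀/P)/ln(1+r) = −ln(0.081293)/ln(1.02433) ≈ 104.388, so the balance reaches zero during payment 105.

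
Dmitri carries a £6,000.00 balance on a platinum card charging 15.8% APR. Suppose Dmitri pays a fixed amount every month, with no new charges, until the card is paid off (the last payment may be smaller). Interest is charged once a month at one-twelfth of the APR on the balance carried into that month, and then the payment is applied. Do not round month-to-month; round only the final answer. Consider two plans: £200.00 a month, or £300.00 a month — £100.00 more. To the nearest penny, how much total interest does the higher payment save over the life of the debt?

£674.09

Monthly rate r = 15.8%/12 = 1.31667% = 0.0131667.
At £200.00/mo: n = ⌈−ln(1 − rB₀/P)/ln(1+r)⌉ = 39 payments (last £83.78); total interest = total paid − £6,000.00 = £1,683.78.
At £300.00/mo: 24 payments (last £109.69); total interest £1,009.69.
Interest saved = £1,683.78 − £1,009.69 = £674.09.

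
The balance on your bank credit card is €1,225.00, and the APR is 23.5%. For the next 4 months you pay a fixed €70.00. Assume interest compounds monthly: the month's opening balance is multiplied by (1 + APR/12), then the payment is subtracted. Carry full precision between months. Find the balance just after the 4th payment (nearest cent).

€1,035.48

Monthly rate r = 23.5%/12 = 1.95833% = 0.0195833.
Each month: B ← B·(1+r) − €70.00.
Month 1: interest €23.99; balance after payment €1,178.99.
Month 2: interest €23.09; balance after payment €1,132.08.
Month 3: interest €22.17; balance after payment €1,084.25.
Month 4: interest €21.23; balance after payment €1,035.48.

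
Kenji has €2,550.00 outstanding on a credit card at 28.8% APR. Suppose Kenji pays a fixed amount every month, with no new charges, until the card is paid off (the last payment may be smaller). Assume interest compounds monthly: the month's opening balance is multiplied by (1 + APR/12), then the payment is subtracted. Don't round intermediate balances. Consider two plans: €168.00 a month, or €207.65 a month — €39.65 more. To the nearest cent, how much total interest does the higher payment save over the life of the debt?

€151.48

Monthly rate r = 28.8%/12 = 2.4% = 0.024.
At €168.00/mo: n = ⌈−ln(1 − rB₀/P)/ln(1+r)⌉ = 20 payments (last €17.13); total interest = total paid − €2,550.00 = €659.13.
At €207.65/mo: 15 payments (last €150.55); total interest €507.65.
Interest saved = €659.13 − €507.65 = €151.48.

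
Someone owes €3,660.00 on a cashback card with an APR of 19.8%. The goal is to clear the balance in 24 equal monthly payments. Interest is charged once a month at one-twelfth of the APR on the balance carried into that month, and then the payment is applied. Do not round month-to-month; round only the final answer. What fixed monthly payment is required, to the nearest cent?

€185.92

Monthly rate r = 19.8%/12 = 1.65% = 0.0165.
Level-payment amortization: P = B₀·r / (1 − (1+r)^(−n)) = 3660.00·0.0165 / (1 − 1.0165^(−24)).
Denominator 1 − (1+r)^(−24) = 0.324814964.
P = 60.39 / 0.324814964 ≈ 185.92.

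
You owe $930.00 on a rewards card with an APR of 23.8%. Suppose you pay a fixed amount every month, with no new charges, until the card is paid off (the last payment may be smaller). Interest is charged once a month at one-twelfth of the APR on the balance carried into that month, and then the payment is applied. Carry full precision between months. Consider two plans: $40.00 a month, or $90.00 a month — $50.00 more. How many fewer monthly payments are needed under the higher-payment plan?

20 fewer payments

Monthly rate r = 23.8%/12 = 1.98333% = 0.0198333.
At $40.00/mo: n = ⌈−ln(1 − rB₀/P)/ln(1+r)⌉ = 32 payments (last $19.36); total interest = total paid − $930.00 = $329.36.
At $90.00/mo: 12 payments (last $61.20); total interest $121.20.
Payments saved = 32 − 12 = 20.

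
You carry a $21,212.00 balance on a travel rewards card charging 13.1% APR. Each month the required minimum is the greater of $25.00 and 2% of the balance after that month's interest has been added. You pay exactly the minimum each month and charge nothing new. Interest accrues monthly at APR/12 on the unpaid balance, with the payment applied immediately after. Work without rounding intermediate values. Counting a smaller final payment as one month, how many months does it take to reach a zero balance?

376 months

Monthly rate r = 13.1%/12 = 1.09167% = 0.0109167.
While 2% of the post-interest balance exceeds $25.00, each month B ← (B·(1+r))·(1 − 0.02), i.e. B shrinks by the factor (1+r)·0.98 = 0.9907.
This holds for months 1–305. Entering month 306 the balance is $1,226.64; 2% of the post-interest balance is now below $25.00, so the flat $25.00 minimum applies from here.
From month 306 a fixed $25.00 at rate r clears $1,226.64 in 71 more payments. Total: 305 + 71 = 376 months.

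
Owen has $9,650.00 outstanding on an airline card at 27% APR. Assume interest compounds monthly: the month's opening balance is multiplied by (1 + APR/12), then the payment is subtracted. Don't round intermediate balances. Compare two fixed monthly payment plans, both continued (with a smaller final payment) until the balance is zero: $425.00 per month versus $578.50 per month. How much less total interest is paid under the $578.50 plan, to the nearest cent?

Monthly rate r = 27%/12 = 2.25% = 0.0225.
At $425.00/mo: n = ⌈−ln(1 − rB₀/P)/ln(1+r)⌉ = 33 payments (last $60.41); total interest = total paid − $9,650.00 = $4,010.41.
At $578.50/mo: 22 payments (last $85.55); total interest $2,584.05.
Interest saved = $4,010.41 − $2,584.05 = $1,426.36.

$1,426.36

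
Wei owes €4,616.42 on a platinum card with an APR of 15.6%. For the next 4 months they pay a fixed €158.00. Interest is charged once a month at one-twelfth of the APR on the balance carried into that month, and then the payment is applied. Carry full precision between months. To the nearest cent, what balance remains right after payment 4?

Monthly rate r = 15.6%/12 = 1.3% = 0.013.
Each month: B ← B·(1+r) − €158.00.
Month 1: interest €60.01; balance after payment €4,518.43.
Month 2: interest €58.74; balance after payment €4,419.17.
Month 3: interest €57.45; balance after payment €4,318.62.
Month 4: interest €56.14; balance after payment €4,216.76.

€4,216.76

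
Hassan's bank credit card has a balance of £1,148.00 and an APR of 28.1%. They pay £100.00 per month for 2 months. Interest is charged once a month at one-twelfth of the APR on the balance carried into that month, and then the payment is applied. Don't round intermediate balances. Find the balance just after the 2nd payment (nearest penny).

Monthly rate r = 28.1%/12 = 2.34167% = 0.0234167.
Each month: B ← B·(1+r) − £100.00.
Month 1: interest £26.88; balance after payment £1,074.88.
Month 2: interest £25.17; balance after payment £1,000.05.

£1,000.05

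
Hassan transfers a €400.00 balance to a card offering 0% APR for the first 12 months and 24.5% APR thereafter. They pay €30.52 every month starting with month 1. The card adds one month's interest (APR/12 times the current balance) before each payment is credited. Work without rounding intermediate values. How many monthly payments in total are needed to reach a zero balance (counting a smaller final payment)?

Promo months 1–12 at r₀ = 0%/12 = 0; months 13+ at r₁ = 24.5%/12 = 0.0204167.
After month 12 (no interest yet): B = €400.00 − 12·€30.52 = €33.76.
Then at r₁ with €30.52/mo: n₂ = −ln(1 − r₁·B/P)/ln(1+r₁) ≈ 1.13 → 2 more payments.

14 months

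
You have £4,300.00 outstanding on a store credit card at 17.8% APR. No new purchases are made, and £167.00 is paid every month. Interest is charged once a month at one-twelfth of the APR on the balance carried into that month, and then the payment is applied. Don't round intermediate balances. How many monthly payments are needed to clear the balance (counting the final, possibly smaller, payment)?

33 months

Monthly rate r = 17.8%/12 = 1.48333% = 0.0148333.
Recurrence: B ← B·(1+r) − £167.00.
Month 1: interest £63.78; balance after payment £4,196.78.
Month 2: interest £62.25; balance after payment £4,092.04.
Closed form: n = −ln(1 − rB₀/P)/ln(1+r) = −ln(0.61806)/ln(1.01483) ≈ 32.678, so the balance reaches zero during payment 33.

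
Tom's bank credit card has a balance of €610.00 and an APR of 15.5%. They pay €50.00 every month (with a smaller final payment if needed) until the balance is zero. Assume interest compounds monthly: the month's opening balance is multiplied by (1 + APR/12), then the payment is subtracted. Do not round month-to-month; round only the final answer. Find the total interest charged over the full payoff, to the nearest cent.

€58.15

Monthly rate r = 15.5%/12 = 1.29167% = 0.0129167.
Payoff takes n = ⌈−ln(1 − rB₀/P)/ln(1+r)⌉ = ⌈13.361⌉ = 14 payments; the last is €18.15.
Total paid = 13·€50.00 + €18.15 = €668.15.
Total interest = total paid − principal = €668.15 − €610.00 = €58.15.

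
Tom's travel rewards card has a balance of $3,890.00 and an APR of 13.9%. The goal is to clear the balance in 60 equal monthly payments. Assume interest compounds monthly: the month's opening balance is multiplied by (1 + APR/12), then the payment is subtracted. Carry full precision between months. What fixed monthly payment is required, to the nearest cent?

$90.31

Monthly rate r = 13.9%/12 = 1.15833% = 0.0115833.
Level-payment amortization: P = B₀·r / (1 − (1+r)^(−n)) = 3890.00·0.0115833 / (1 − 1.01158^(−60)).
Denominator 1 − (1+r)^(−60) = 0.498928066.
P = 45.0592 / 0.498928066 ≈ 90.31.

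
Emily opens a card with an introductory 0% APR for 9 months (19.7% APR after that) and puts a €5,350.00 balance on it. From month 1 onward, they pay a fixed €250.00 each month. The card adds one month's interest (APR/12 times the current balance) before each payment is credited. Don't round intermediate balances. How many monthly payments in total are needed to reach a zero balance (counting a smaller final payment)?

Promo months 1–9 at r₀ = 0%/12 = 0; months 10+ at r₁ = 19.7%/12 = 0.0164167.
After month 9 (no interest yet): B = €5,350.00 − 9·€250.00 = €3,100.00.
Then at r₁ with €250.00/mo: n₂ = −ln(1 − r₁·B/P)/ln(1+r₁) ≈ 13.98 → 14 more payments.

23 payments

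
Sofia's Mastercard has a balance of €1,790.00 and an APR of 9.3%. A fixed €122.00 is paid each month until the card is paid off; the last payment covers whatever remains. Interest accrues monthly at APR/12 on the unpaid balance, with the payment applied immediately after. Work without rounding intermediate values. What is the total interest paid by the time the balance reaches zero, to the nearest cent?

€117.67

Monthly rate r = 9.3%/12 = 0.775% = 0.00775.
Payoff takes n = ⌈−ln(1 − rB₀/P)/ln(1+r)⌉ = ⌈15.636⌉ = 16 payments; the last is €77.67.
Total paid = 15·€122.00 + €77.67 = €1,907.67.
Total interest = total paid − principal = €1,907.67 − €1,790.00 = €117.67.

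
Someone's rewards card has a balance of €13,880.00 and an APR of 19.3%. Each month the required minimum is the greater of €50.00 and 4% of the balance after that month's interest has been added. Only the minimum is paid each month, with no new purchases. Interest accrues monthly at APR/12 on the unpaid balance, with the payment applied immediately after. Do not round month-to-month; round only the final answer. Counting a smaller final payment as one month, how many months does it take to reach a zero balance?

130 months

Monthly rate r = 19.3%/12 = 1.60833% = 0.0160833.
While 4% of the post-interest balance exceeds €50.00, each month B ← (B·(1+r))·(1 − 0.04), i.e. B shrinks by the factor (1+r)·0.96 = 0.97544.
This holds for months 1–98. Entering month 99 the balance is €1,213.51; 4% of the post-interest balance is now below €50.00, so the flat €50.00 minimum applies from here.
From month 99 a fixed €50.00 at rate r clears €1,213.51 in 32 more payments. Total: 98 + 32 = 130 months.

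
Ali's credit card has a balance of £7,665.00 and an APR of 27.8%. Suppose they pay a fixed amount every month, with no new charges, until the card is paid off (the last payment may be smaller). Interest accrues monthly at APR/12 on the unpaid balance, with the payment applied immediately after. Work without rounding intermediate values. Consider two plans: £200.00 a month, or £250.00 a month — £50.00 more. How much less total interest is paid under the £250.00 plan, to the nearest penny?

£5,584.33

Monthly rate r = 27.8%/12 = 2.31667% = 0.0231667.
At £200.00/mo: n = ⌈−ln(1 − rB₀/P)/ln(1+r)⌉ = 96 payments (last £108.00); total interest = total paid − £7,665.00 = £11,443.00.
At £250.00/mo: 55 payments (last £23.67); total interest £5,858.67.
Interest saved = £11,443.00 − £5,858.67 = £5,584.33.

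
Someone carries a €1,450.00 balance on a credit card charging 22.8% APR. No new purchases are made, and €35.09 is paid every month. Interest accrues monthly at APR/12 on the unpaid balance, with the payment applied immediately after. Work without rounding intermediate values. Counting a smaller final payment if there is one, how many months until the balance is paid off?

82 payments

Monthly rate r = 22.8%/12 = 1.9% = 0.019.
Recurrence: B ← B·(1+r) − €35.09.
Month 1: interest €27.55; balance after payment €1,442.46.
Month 2: interest €27.41; balance after payment €1,434.78.
Closed form: n = −ln(1 − rB₀/P)/ln(1+r) = −ln(0.21488)/ln(1.019) ≈ 81.698, so the balance reaches zero during payment 82.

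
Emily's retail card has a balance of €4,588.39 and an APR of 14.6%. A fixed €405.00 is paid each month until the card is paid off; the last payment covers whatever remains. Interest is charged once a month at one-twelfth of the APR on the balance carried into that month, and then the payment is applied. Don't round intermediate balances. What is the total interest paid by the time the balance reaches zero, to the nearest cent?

Monthly rate r = 14.6%/12 = 1.21667% = 0.0121667.
Payoff takes n = ⌈−ln(1 − rB₀/P)/ln(1+r)⌉ = ⌈12.264⌉ = 13 payments; the last is €107.51.
Total paid = 12·€405.00 + €107.51 = €4,967.51.
Total interest = total paid − principal = €4,967.51 − €4,588.39 = €379.12.

€379.12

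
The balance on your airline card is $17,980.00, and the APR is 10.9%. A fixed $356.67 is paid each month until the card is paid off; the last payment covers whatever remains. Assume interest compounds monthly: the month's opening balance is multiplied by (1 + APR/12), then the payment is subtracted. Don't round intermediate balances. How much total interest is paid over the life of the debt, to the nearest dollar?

Monthly rate r = 10.9%/12 = 0.908333% = 0.00908333.
Payoff takes n = ⌈−ln(1 − rB₀/P)/ln(1+r)⌉ = ⌈67.715⌉ = 68 payments; the last is $255.31.
Total paid = 67·$356.67 + $255.31 = $24,152.20.
Total interest = total paid − principal = $24,152.20 − $17,980.00 = $6,172.20.

$6,172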